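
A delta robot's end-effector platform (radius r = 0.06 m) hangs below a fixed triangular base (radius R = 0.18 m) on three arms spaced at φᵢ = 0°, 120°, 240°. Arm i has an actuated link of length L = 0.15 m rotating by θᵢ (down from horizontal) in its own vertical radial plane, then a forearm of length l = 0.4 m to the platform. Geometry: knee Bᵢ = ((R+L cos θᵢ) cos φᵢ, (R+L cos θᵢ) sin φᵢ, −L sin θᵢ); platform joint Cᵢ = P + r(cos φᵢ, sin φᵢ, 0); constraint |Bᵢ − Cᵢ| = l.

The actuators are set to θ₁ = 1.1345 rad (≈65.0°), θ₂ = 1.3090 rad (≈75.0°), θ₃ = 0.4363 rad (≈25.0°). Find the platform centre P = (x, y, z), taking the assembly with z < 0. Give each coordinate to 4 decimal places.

(-0.0404, -0.1273, -0.4421)

φ1=0.0°: virtual centre (0.1834, 0.0000, -0.1359), radius l
φ2=120.0°: virtual centre (-0.0794, 0.1375, -0.1449), radius l
φ3=240.0°: virtual centre (-0.1280, -0.2217, -0.0634), radius l
eliminate P² terms by subtracting sphere 1 from 2 and 3
linear system: -0.5256x+0.2751y = -0.0059−-0.0179z; -0.6227x+-0.4433y = 0.0174−0.1451z
det = 0.4043;  x = -0.0054+0.0791z,  y = -0.0317+0.2162z
sphere 1 gives Az²+Bz+C=0 with A=1.0530, B=0.2283, C=-0.1049;  B²−4AC=0.4939;  roots -0.4421, 0.2253;  negative root z = -0.4421
x = -0.0404, y = -0.1273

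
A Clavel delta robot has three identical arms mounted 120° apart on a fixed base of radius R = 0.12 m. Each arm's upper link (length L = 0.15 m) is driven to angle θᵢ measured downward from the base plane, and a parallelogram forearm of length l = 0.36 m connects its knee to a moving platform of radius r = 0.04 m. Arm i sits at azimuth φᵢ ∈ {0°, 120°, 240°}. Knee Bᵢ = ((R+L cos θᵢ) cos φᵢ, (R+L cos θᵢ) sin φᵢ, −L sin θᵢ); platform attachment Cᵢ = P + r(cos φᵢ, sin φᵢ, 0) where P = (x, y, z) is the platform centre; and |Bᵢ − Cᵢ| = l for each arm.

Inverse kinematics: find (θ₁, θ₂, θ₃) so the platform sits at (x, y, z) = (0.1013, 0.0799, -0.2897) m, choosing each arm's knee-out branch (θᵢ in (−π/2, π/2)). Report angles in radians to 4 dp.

θ₁ = -0.2620, θ₂ = 0.1742, θ₃ = 0.7853

rotate P by −φ1: (0.1013, 0.0799, -0.2897)
  A=-0.0213, B=-0.2897, C=(l²−L²−A²−y'²−z²)/(2L)=0.0545
  θ1 = atan2(B,A) + arccos(C/0.2905) = -0.2620
rotate P by −φ2: (0.0185, -0.1277, -0.2897)
  A cos θ + B sin θ = C:  0.0615·cos θ + -0.2897·sin θ = 0.0103
  √(A²+B²)=0.2961;  θ2 = -1.3618+1.5359 ≈ 0.1742
φ3=240.0° → target in arm frame (-0.1198, 0.0478)
  A=0.1998, B=-0.2897, C=(l²−L²−A²−y'²−z²)/(2L)=-0.0635
  γ=atan2(-0.2897,0.1998)=-0.9669;  ψ=arccos(-0.1804)=1.7522;  θ3=γ+ψ≈0.7853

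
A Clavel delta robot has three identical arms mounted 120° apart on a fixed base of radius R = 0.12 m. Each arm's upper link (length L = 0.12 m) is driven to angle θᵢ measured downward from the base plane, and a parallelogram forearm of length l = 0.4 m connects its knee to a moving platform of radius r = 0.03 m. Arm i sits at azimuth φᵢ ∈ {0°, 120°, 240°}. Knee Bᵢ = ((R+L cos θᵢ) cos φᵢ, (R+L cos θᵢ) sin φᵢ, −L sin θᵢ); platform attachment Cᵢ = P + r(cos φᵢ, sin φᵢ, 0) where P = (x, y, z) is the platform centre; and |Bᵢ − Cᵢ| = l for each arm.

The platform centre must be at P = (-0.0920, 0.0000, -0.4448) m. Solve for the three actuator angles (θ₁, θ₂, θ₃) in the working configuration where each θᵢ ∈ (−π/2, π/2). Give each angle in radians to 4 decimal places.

φ1=0.0° → target in arm frame (-0.0920, 0.0000)
  A cos θ + B sin θ = C:  0.1820·cos θ + -0.4448·sin θ = -0.3557
  √(A²+B²)=0.4806;  θ1 = -1.1824+2.4041 ≈ 1.2217
arm 2 (φ=120.0°): x'=0.0460, y'=0.0797
  A cos θ + B sin θ = C:  0.0440·cos θ + -0.4448·sin θ = -0.2522
  γ=atan2(-0.4448,0.0440)=-1.4722;  ψ=arccos(-0.5643)=2.1703;  θ2=γ+ψ≈0.6981
rotate P by −φ3: (0.0460, -0.0797, -0.4448)
  A=0.0440, B=-0.4448, C=(l²−L²−A²−y'²−z²)/(2L)=-0.2522
  γ=atan2(-0.4448,0.0440)=-1.4722;  ψ=arccos(-0.5643)=2.1703;  θ3=γ+ψ≈0.6981

θ₁ = 1.2217, θ₂ = 0.6981, θ₃ = 0.6981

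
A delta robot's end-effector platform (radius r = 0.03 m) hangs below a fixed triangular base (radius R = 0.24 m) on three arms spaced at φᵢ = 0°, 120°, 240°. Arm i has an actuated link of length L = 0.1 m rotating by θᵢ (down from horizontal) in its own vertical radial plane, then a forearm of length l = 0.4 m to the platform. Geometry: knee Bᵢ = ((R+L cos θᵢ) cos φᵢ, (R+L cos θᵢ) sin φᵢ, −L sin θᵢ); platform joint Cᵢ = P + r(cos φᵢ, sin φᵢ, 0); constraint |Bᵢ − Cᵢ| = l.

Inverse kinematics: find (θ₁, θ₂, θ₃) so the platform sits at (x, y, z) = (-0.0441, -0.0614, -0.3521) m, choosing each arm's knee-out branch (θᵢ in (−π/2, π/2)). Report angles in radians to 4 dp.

θ₁ = 1.1340, θ₂ = 1.0470, θ₃ = 0.2619

φ1=0.0° → target in arm frame (-0.0441, -0.0614)
  A cos θ + B sin θ = C:  0.2541·cos θ + -0.3521·sin θ = -0.2116
  √(A²+B²)=0.4342;  θ1 = -0.9457+2.0797 ≈ 1.1340
arm 2 (φ=120.0°): x'=-0.0311, y'=0.0689
  e−x'=0.2411;  (l²−L²−(e−x')²−y'²−z²)/2L = -0.1843
  θ2 = atan2(B,A) + arccos(C/0.4267) = 1.0470
rotate P by −φ3: (0.0752, -0.0075, -0.3521)
  A=0.1348, B=-0.3521, C=(l²−L²−A²−y'²−z²)/(2L)=0.0390
  √(A²+B²)=0.3770;  θ3 = -1.2052+1.4671 ≈ 0.2619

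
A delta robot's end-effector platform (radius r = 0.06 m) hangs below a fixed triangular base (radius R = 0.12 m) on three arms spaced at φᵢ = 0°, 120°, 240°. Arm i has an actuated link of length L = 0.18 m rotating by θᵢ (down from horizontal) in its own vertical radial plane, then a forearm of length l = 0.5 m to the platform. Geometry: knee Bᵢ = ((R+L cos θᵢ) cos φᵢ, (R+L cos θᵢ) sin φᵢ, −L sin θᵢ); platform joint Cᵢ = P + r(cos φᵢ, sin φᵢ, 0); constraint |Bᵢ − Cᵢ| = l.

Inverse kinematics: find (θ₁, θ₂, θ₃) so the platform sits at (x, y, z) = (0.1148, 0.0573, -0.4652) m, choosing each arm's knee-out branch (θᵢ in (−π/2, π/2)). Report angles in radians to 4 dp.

θ₁ = -0.0870, θ₂ = 0.2620, θ₃ = 0.5239

φ1=0.0° → target in arm frame (0.1148, 0.0573)
  A=-0.0548, B=-0.4652, C=(l²−L²−A²−y'²−z²)/(2L)=-0.0142
  θ1 = atan2(B,A) + arccos(C/0.4684) = -0.0870
φ2=120.0° → target in arm frame (-0.0078, -0.1281)
  A cos θ + B sin θ = C:  0.0678·cos θ + -0.4652·sin θ = -0.0550
  √(A²+B²)=0.4701;  θ2 = -1.4261+1.6881 ≈ 0.2620
rotate P by −φ3: (-0.1070, 0.0708, -0.4652)
  A=0.1670, B=-0.4652, C=(l²−L²−A²−y'²−z²)/(2L)=-0.0881
  √(A²+B²)=0.4943;  θ3 = -1.2261+1.7500 ≈ 0.5239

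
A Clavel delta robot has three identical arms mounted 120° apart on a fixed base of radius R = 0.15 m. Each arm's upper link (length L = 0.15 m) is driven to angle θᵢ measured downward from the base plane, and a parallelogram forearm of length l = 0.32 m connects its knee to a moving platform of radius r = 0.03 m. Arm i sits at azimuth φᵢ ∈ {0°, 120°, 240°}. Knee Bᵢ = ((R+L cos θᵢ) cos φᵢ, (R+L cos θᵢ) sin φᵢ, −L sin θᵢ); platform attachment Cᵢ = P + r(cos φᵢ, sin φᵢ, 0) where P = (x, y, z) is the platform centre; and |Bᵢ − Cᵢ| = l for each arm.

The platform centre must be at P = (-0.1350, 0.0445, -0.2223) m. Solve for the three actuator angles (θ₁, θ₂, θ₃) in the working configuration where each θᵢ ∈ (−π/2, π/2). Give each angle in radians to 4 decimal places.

rotate P by −φ1: (-0.1350, 0.0445, -0.2223)
  e−x'=0.2550;  (l²−L²−(e−x')²−y'²−z²)/2L = -0.1217
  θ1 = atan2(B,A) + arccos(C/0.3383) = 1.2219
φ2=120.0° → target in arm frame (0.1060, 0.0947)
  A cos θ + B sin θ = C:  0.0140·cos θ + -0.2223·sin θ = 0.0711
  √(A²+B²)=0.2227;  θ2 = -1.5081+1.2460 ≈ -0.2621
φ3=240.0° → target in arm frame (0.0290, -0.1392)
  e−x'=0.0910;  (l²−L²−(e−x')²−y'²−z²)/2L = 0.0094
  γ=atan2(-0.2223,0.0910)=-1.1821;  ψ=arccos(0.0392)=1.5315;  θ3=γ+ψ≈0.3494

θ₁ = 1.2219, θ₂ = -0.2621, θ₃ = 0.3494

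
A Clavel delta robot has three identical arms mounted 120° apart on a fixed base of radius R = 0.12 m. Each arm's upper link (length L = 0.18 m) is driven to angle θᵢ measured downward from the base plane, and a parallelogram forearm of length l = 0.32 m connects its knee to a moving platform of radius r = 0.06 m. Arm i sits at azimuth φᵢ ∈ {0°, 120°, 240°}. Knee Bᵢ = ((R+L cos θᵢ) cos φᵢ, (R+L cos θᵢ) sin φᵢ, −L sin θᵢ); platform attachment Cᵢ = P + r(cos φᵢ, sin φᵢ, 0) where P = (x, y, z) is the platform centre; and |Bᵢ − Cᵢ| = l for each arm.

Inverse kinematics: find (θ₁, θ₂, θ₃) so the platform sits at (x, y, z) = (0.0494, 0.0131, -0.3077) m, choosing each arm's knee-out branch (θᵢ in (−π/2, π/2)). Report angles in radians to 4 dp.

θ₁ = 0.2616, θ₂ = 0.5234, θ₃ = 0.6109

arm 1 (φ=0.0°): x'=0.0494, y'=0.0131
  A=0.0106, B=-0.3077, C=(l²−L²−A²−y'²−z²)/(2L)=-0.0693
  θ1 = atan2(B,A) + arccos(C/0.3079) = 0.2616
φ2=120.0° → target in arm frame (-0.0134, -0.0493)
  A=0.0734, B=-0.3077, C=(l²−L²−A²−y'²−z²)/(2L)=-0.0903
  √(A²+B²)=0.3163;  θ2 = -1.3368+1.8602 ≈ 0.5234
φ3=240.0° → target in arm frame (-0.0360, 0.0362)
  e−x'=0.0960;  (l²−L²−(e−x')²−y'²−z²)/2L = -0.0978
  θ3 = atan2(B,A) + arccos(C/0.3223) = 0.6109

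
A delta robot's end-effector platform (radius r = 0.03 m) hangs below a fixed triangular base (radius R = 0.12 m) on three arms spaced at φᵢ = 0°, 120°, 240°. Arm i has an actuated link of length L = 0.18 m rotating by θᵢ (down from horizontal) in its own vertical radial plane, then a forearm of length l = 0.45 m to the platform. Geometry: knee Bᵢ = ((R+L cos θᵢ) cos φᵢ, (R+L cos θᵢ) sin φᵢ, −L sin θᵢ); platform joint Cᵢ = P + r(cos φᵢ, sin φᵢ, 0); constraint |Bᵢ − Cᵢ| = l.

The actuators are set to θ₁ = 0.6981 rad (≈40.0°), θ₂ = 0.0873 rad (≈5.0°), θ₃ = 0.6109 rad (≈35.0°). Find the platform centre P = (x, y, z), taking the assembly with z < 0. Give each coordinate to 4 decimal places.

(-0.0724, 0.0913, -0.4382)

arm 1 at φ=0.0°: e+L cos θ1 = 0.2279;  S1 = (0.2279, 0.0000, -0.1157)
S2 = (0.2693·cos120.0°, 0.2693·sin120.0°, -0.0157) = (-0.1347, 0.2332, -0.0157)
S3 = (0.2374·cos240.0°, 0.2374·sin240.0°, -0.1032) = (-0.1187, -0.2056, -0.1032)
|S₂|²−|S₁|² = 0.0075;  |S₃|²−|S₁|² = 0.0017
linear system: -0.7251x+0.4665y = 0.0075−0.2000z; -0.6932x+-0.4113y = 0.0017−0.0249z
det = 0.6216;  x = -0.0062+0.1510z,  y = 0.0063+-0.1940z
quadratic in z: (1.0605)z²+(0.1582)z+(-0.1343)=0, √Δ=0.7711 → z ∈ {-0.4382, 0.2890}; z = -0.4382 (taking z<0)
x = -0.0724, y = 0.0913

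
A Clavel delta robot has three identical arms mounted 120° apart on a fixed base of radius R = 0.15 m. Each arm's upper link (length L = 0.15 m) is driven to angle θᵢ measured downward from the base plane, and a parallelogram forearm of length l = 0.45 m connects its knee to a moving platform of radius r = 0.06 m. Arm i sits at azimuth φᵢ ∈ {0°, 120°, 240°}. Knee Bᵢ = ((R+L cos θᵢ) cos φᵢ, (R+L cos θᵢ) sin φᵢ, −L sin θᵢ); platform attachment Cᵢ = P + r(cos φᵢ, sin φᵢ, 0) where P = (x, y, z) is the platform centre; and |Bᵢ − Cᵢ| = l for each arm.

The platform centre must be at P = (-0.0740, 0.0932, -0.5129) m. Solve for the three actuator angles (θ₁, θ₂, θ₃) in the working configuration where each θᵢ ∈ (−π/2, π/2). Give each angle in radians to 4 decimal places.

θ₁ = 1.1344, θ₂ = 0.5236, θ₃ = 1.0472

rotate P by −φ1: (-0.0740, 0.0932, -0.5129)
  e−x'=0.1640;  (l²−L²−(e−x')²−y'²−z²)/2L = -0.3955
  √(A²+B²)=0.5385;  θ1 = -1.2613+2.3957 ≈ 1.1344
arm 2 (φ=120.0°): x'=0.1177, y'=0.0175
  e−x'=-0.0277;  (l²−L²−(e−x')²−y'²−z²)/2L = -0.2805
  θ2 = atan2(B,A) + arccos(C/0.5136) = 0.5236
φ3=240.0° → target in arm frame (-0.0437, -0.1107)
  A cos θ + B sin θ = C:  0.1337·cos θ + -0.5129·sin θ = -0.3773
  γ=atan2(-0.5129,0.1337)=-1.3158;  ψ=arccos(-0.7119)=2.3630;  θ3=γ+ψ≈1.0472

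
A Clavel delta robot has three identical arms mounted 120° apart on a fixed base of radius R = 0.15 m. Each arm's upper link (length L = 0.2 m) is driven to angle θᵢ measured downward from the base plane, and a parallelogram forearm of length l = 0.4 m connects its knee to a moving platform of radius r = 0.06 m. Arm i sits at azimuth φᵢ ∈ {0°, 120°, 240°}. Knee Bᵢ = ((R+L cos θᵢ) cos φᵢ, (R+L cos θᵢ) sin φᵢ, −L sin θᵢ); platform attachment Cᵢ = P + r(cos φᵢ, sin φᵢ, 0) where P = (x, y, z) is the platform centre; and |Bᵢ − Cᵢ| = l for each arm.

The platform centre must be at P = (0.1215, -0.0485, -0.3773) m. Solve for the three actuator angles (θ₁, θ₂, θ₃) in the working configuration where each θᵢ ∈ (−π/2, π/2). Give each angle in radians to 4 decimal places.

rotate P by −φ1: (0.1215, -0.0485, -0.3773)
  A=-0.0315, B=-0.3773, C=(l²−L²−A²−y'²−z²)/(2L)=-0.0642
  θ1 = atan2(B,A) + arccos(C/0.3786) = 0.0872
φ2=120.0° → target in arm frame (-0.1028, -0.0810)
  e−x'=0.1928;  (l²−L²−(e−x')²−y'²−z²)/2L = -0.1652
  √(A²+B²)=0.4237;  θ2 = -1.0985+1.9712 ≈ 0.8727
rotate P by −φ3: (-0.0187, 0.1295, -0.3773)
  A=0.1087, B=-0.3773, C=(l²−L²−A²−y'²−z²)/(2L)=-0.1274
  √(A²+B²)=0.3927;  θ3 = -1.2902+1.9011 ≈ 0.6110

θ₁ = 0.0872, θ₂ = 0.8727, θ₃ = 0.6110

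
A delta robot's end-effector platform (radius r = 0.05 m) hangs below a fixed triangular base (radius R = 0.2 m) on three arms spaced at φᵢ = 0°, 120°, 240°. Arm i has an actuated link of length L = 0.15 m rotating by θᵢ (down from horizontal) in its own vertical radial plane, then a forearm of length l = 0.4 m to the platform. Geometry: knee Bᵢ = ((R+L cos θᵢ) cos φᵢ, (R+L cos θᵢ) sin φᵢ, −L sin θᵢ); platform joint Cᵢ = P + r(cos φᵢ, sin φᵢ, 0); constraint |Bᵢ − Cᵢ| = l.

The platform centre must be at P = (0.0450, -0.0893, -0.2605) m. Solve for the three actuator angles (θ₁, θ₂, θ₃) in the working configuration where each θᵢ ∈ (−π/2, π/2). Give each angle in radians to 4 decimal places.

rotate P by −φ1: (0.0450, -0.0893, -0.2605)
  e−x'=0.1050;  (l²−L²−(e−x')²−y'²−z²)/2L = 0.1688
  θ1 = atan2(B,A) + arccos(C/0.2809) = -0.2616
φ2=120.0° → target in arm frame (-0.0998, 0.0057)
  A=0.2498, B=-0.2605, C=(l²−L²−A²−y'²−z²)/(2L)=0.0240
  γ=atan2(-0.2605,0.2498)=-0.8063;  ψ=arccos(0.0664)=1.5044;  θ2=γ+ψ≈0.6981
rotate P by −φ3: (0.0548, 0.0836, -0.2605)
  e−x'=0.0952;  (l²−L²−(e−x')²−y'²−z²)/2L = 0.1786
  √(A²+B²)=0.2773;  θ3 = -1.2205+0.8709 ≈ -0.3496

θ₁ = -0.2616, θ₂ = 0.6981, θ₃ = -0.3496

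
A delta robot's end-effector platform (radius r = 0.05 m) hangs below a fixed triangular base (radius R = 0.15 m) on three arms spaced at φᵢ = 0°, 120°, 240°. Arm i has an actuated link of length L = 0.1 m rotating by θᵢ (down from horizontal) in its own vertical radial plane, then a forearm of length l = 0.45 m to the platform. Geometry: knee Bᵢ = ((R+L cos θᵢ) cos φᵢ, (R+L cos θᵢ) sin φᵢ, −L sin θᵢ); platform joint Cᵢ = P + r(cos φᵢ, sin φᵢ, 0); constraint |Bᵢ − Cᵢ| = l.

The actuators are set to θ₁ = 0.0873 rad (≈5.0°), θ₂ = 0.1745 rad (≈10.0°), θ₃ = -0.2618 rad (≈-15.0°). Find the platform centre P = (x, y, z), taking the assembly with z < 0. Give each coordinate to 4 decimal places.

(-0.0168, -0.0501, -0.4000)

arm 1 at φ=0.0°: e+L cos θ1 = 0.1996;  centre 1 = (0.1996, 0.0000, -0.0087)
φ2=120.0°: virtual centre (-0.0992, 0.1719, -0.0174), radius l
centre 3 = (0.1966·cos240.0°, 0.1966·sin240.0°, 0.0259) = (-0.0983, -0.1703, 0.0259)
|centre ₂|²−|centre ₁|² = -0.0002;  |centre ₃|²−|centre ₁|² = -0.0006
linear system: -0.5977x+0.3438y = -0.0002−-0.0173z; -0.5958x+-0.3405y = -0.0006−0.0692z
det = 0.4084;  x = 0.0007+0.0438z,  y = 0.0006+0.1265z
into |P−centre ₁|² = l²: 1.0179z² + 0.0001z + -0.1629 = 0;  Δ = 0.6631;  z = -0.4000 or 0.3999 → z<0 root = -0.4000
x = -0.0168, y = -0.0501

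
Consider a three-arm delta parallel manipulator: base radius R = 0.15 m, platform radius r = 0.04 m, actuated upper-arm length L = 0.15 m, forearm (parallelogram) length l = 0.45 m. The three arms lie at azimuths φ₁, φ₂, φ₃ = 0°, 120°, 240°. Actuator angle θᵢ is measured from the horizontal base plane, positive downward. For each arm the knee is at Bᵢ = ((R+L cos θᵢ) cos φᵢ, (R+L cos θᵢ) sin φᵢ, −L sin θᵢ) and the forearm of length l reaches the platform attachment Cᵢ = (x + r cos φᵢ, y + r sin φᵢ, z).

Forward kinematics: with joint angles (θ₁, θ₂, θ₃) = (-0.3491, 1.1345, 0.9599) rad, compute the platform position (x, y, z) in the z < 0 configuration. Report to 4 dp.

(0.2312, -0.0322, -0.3971)

φ1=0.0°: virtual centre (0.2510, 0.0000, 0.0513), radius l
arm 2 at φ=120.0°: (R−r)+L cos θ2 = 0.1734;  S2 = (-0.0867, 0.1502, -0.1359)
φ3=240.0°: virtual centre (-0.0980, -0.1698, -0.1229), radius l
|S₂|²−|S₁|² = -0.0171;  |S₃|²−|S₁|² = -0.0121
linear system: -0.6753x+0.3003y = -0.0171−-0.3745z; -0.6979x+-0.3396y = -0.0121−-0.3484z
Cramer: x(z) = 0.0215-0.5281z;  y(z) = -0.0085+0.0596z
quadratic in z: (1.2824)z²+(0.1387)z+(-0.1471)=0, √Δ=0.8798 → z ∈ {-0.3971, 0.2889}; z = -0.3971 (taking z<0)
x = 0.2312, y = -0.0322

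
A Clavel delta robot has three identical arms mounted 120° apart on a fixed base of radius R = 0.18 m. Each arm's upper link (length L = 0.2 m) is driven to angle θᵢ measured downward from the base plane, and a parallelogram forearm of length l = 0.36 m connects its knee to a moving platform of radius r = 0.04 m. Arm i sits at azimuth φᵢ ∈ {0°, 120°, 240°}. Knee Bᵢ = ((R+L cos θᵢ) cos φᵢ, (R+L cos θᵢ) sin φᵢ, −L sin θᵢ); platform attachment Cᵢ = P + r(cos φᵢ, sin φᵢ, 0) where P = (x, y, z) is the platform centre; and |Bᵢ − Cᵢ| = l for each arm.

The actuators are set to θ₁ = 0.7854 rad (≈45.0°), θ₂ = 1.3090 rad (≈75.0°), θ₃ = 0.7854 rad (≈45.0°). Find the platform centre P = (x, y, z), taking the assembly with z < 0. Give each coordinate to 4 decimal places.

(0.0503, -0.0871, -0.4033)

arm 1 at φ=0.0°: ρ1 = 0.2814;  O1 = (0.2814, 0.0000, -0.1414)
arm 2 at φ=120.0°: ρ2 = 0.1918;  O2 = (-0.0959, 0.1661, -0.1932)
φ3=240.0°: virtual centre (-0.1407, -0.2437, -0.1414), radius l
|O₂|²−|O₁|² = -0.0251;  |O₃|²−|O₁|² = 0.0000
[-0.7546 0.3321 -0.1035]·P = -0.0251;  [-0.8443 -0.4874 0.0000]·P = 0.0000
det = 0.6482;  x = 0.0189+-0.0778z,  y = -0.0327+0.1348z
sphere 1 gives Az²+Bz+C=0 with A=1.0242, B=0.3149, C=-0.0396;  B²−4AC=0.2614;  roots -0.4033, 0.0959;  negative root z = -0.4033
x = 0.0503, y = -0.0871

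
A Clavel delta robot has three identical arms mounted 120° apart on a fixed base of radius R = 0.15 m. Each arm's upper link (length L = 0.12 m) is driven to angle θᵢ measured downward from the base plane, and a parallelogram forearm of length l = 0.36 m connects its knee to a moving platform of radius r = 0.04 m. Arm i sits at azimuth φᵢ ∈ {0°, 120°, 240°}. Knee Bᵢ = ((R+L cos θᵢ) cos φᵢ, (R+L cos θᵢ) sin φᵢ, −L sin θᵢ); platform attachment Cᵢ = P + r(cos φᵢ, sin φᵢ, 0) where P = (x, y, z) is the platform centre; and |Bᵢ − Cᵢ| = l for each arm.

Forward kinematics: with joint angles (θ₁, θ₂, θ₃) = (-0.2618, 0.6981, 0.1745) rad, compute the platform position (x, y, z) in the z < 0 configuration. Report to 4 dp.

centre 1 = (0.2259·cos0.0°, 0.2259·sin0.0°, 0.0311) = (0.2259, 0.0000, 0.0311)
arm 2 at φ=120.0°: (R−r)+L cos θ2 = 0.2019;  centre 2 = (-0.1010, 0.1749, -0.0771)
φ3=240.0°: virtual centre (-0.1141, -0.1976, -0.0208), radius l
|centre ₂|²−|centre ₁|² = -0.0053;  |centre ₃|²−|centre ₁|² = 0.0005
linear system: -0.6537x+0.3497y = -0.0053−-0.2164z; -0.6800x+-0.3952y = 0.0005−-0.1038z
det = 0.4962;  x = 0.0039+-0.2455z,  y = -0.0079+0.1598z
sphere 1 gives Az²+Bz+C=0 with A=1.0858, B=0.0444, C=-0.0793;  B²−4AC=0.3462;  roots -0.2914, 0.2505;  negative root z = -0.2914
x = 0.0754, y = -0.0545

(0.0754, -0.0545, -0.2914)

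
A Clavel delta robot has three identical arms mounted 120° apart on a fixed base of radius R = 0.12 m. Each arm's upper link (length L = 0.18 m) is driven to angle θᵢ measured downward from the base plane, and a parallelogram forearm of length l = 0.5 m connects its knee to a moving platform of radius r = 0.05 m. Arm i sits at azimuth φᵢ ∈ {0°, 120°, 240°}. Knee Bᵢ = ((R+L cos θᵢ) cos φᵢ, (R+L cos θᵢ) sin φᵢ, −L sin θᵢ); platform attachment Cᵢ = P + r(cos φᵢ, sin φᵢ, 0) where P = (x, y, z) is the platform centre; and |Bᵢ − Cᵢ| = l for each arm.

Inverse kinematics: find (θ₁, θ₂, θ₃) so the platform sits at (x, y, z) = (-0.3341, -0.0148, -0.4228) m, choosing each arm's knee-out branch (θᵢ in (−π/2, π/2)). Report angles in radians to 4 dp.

rotate P by −φ1: (-0.3341, -0.0148, -0.4228)
  A=0.4041, B=-0.4228, C=(l²−L²−A²−y'²−z²)/(2L)=-0.3463
  √(A²+B²)=0.5849;  θ1 = -0.8080+2.2045 ≈ 1.3965
rotate P by −φ2: (0.1542, 0.2967, -0.4228)
  A=-0.0842, B=-0.4228, C=(l²−L²−A²−y'²−z²)/(2L)=-0.1564
  √(A²+B²)=0.4311;  θ2 = -1.7674+1.9421 ≈ 0.1746
rotate P by −φ3: (0.1799, -0.2819, -0.4228)
  e−x'=-0.1099;  (l²−L²−(e−x')²−y'²−z²)/2L = -0.1464
  γ=atan2(-0.4228,-0.1099)=-1.8250;  ψ=arccos(-0.3352)=1.9127;  θ3=γ+ψ≈0.0876

θ₁ = 1.3965, θ₂ = 0.1746, θ₃ = 0.0876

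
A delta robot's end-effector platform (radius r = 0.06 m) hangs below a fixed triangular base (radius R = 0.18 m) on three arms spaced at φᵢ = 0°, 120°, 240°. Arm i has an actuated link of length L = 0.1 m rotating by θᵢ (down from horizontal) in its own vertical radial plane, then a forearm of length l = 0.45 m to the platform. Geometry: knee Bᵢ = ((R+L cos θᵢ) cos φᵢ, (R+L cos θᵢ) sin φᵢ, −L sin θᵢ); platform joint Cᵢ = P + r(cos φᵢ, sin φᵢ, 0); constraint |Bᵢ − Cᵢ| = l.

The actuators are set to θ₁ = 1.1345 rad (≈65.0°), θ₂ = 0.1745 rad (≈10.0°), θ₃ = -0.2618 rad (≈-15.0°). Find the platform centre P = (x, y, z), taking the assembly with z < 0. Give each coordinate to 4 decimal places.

S1 = (0.1623·cos0.0°, 0.1623·sin0.0°, -0.0906) = (0.1623, 0.0000, -0.0906)
φ2=120.0°: virtual centre (-0.1092, 0.1892, -0.0174), radius l
φ3=240.0°: virtual centre (-0.1083, -0.1876, 0.0259), radius l
|S₂|²−|S₁|² = 0.0135;  |S₃|²−|S₁|² = 0.0130
linear system: -0.5430x+0.3784y = 0.0135−0.1465z; -0.5411x+-0.3751y = 0.0130−0.2330z
det = 0.4085;  x = -0.0245+0.3505z,  y = 0.0005+0.1156z
quadratic in z: (1.1362)z²+(0.0505)z+(-0.1594)=0, √Δ=0.8527 → z ∈ {-0.3975, 0.3530}; z = -0.3975 (taking z<0)
x = -0.1638, y = -0.0454

(-0.1638, -0.0454, -0.3975)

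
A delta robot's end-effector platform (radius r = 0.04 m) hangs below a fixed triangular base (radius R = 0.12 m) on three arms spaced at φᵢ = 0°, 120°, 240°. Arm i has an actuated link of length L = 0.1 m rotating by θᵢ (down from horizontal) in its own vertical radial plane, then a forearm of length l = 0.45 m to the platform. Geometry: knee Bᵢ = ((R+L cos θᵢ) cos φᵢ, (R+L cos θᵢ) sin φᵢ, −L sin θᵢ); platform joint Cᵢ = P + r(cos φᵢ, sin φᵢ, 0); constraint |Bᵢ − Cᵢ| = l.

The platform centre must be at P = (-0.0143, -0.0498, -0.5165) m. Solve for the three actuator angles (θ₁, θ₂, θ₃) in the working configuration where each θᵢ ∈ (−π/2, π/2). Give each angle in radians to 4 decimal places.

φ1=0.0° → target in arm frame (-0.0143, -0.0498)
  A cos θ + B sin θ = C:  0.0943·cos θ + -0.5165·sin θ = -0.4282
  θ1 = atan2(B,A) + arccos(C/0.5250) = 1.1344
rotate P by −φ2: (-0.0360, 0.0373, -0.5165)
  A=0.1160, B=-0.5165, C=(l²−L²−A²−y'²−z²)/(2L)=-0.4456
  √(A²+B²)=0.5294;  θ2 = -1.3499+2.5712 ≈ 1.2213
arm 3 (φ=240.0°): x'=0.0503, y'=0.0125
  e−x'=0.0297;  (l²−L²−(e−x')²−y'²−z²)/2L = -0.3766
  γ=atan2(-0.5165,0.0297)=-1.5133;  ψ=arccos(-0.7279)=2.3860;  θ3=γ+ψ≈0.8727

θ₁ = 1.1344, θ₂ = 1.2213, θ₃ = 0.8727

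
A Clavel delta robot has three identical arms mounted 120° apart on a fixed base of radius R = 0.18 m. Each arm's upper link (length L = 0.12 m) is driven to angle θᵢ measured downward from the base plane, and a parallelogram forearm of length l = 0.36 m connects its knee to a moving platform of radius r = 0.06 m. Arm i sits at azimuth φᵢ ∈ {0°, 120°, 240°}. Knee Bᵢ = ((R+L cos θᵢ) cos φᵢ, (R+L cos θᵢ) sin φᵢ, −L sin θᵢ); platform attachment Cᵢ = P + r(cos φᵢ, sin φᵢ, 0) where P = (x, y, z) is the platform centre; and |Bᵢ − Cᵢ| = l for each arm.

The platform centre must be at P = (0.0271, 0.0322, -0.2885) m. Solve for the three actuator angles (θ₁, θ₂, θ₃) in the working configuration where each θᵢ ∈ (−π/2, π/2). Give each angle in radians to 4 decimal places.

rotate P by −φ1: (0.0271, 0.0322, -0.2885)
  A cos θ + B sin θ = C:  0.0929·cos θ + -0.2885·sin θ = 0.0929
  √(A²+B²)=0.3031;  θ1 = -1.2593+1.2592 ≈ -0.0001
rotate P by −φ2: (0.0143, -0.0396, -0.2885)
  A=0.1057, B=-0.2885, C=(l²−L²−A²−y'²−z²)/(2L)=0.0802
  γ=atan2(-0.2885,0.1057)=-1.2197;  ψ=arccos(0.2609)=1.3069;  θ2=γ+ψ≈0.0871
arm 3 (φ=240.0°): x'=-0.0414, y'=0.0074
  e−x'=0.1614;  (l²−L²−(e−x')²−y'²−z²)/2L = 0.0244
  γ=atan2(-0.2885,0.1614)=-1.0606;  ψ=arccos(0.0738)=1.4970;  θ3=γ+ψ≈0.4363

θ₁ = -0.0001, θ₂ = 0.0871, θ₃ = 0.4363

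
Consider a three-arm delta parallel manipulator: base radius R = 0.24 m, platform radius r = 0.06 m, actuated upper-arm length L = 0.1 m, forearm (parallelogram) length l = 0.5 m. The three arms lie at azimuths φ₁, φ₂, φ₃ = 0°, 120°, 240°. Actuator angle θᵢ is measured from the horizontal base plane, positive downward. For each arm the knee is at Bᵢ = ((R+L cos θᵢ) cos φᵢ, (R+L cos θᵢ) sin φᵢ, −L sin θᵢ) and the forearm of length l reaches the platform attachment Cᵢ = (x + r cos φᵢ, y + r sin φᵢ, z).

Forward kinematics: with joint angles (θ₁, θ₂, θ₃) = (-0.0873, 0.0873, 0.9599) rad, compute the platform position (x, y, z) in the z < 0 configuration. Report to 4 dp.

arm 1 at φ=0.0°: ρ1 = 0.2796;  S1 = (0.2796, 0.0000, 0.0087)
φ2=120.0°: virtual centre (-0.1398, 0.2422, -0.0087), radius l
φ3=240.0°: virtual centre (-0.1187, -0.2056, -0.0819), radius l
eliminate P² terms by subtracting sphere 1 from 2 and 3
[-0.8389 0.4843 -0.0349]·P = 0.0000;  [-0.7966 -0.4111 -0.1813]·P = -0.0152
Cramer: x(z) = 0.0101-0.1398z;  y(z) = 0.0175-0.1701z
sphere 1 gives Az²+Bz+C=0 with A=1.0485, B=0.0520, C=-0.1770;  B²−4AC=0.7449;  roots -0.4364, 0.3868;  negative root z = -0.4364
x = 0.0711, y = 0.0917

(0.0711, 0.0917, -0.4364)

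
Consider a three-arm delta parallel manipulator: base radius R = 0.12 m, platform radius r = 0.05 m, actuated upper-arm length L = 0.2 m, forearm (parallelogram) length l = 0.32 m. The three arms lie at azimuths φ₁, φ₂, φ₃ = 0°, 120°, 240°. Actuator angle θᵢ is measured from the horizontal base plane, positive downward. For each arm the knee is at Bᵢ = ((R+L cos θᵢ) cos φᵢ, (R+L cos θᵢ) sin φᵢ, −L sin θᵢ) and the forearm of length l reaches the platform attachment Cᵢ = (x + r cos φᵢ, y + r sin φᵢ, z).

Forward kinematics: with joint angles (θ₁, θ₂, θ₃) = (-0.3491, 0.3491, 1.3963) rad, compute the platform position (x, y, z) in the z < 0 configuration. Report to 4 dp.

(0.1564, 0.1518, -0.1943)

centre 1 = (0.2579·cos0.0°, 0.2579·sin0.0°, 0.0684) = (0.2579, 0.0000, 0.0684)
arm 2 at φ=120.0°: (R−r)+L cos θ2 = 0.2579;  centre 2 = (-0.1290, 0.2234, -0.0684)
φ3=240.0°: virtual centre (-0.0524, -0.0907, -0.1970), radius l
|centre ₂|²−|centre ₁|² = 0.0000;  |centre ₃|²−|centre ₁|² = -0.0214
[-0.7738 0.4468 -0.2736]·P = 0.0000;  [-0.6206 -0.1814 -0.5307]·P = -0.0214
Cramer: x(z) = 0.0229-0.6866z;  y(z) = 0.0397-0.5768z
sphere 1 gives Az²+Bz+C=0 with A=1.8042, B=0.1400, C=-0.0409;  B²−4AC=0.3149;  roots -0.1943, 0.1167;  negative root z = -0.1943
x = 0.1564, y = 0.1518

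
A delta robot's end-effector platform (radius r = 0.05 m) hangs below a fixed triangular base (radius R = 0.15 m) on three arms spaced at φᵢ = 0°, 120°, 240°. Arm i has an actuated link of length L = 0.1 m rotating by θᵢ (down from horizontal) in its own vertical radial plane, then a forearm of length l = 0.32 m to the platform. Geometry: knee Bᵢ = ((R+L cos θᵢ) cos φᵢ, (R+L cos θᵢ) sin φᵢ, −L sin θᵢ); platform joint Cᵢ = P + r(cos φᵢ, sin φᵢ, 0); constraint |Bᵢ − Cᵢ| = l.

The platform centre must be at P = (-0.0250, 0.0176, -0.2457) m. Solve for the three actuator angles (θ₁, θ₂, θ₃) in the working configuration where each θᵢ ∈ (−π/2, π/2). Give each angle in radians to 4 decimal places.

θ₁ = 0.1744, θ₂ = -0.2611, θ₃ = 0.0000

φ1=0.0° → target in arm frame (-0.0250, 0.0176)
  A=0.1250, B=-0.2457, C=(l²−L²−A²−y'²−z²)/(2L)=0.0805
  √(A²+B²)=0.2757;  θ1 = -1.1002+1.2745 ≈ 0.1744
arm 2 (φ=120.0°): x'=0.0277, y'=0.0129
  A=0.0723, B=-0.2457, C=(l²−L²−A²−y'²−z²)/(2L)=0.1332
  γ=atan2(-0.2457,0.0723)=-1.2848;  ψ=arccos(0.5202)=1.0237;  θ2=γ+ψ≈-0.2611
arm 3 (φ=240.0°): x'=-0.0027, y'=-0.0305
  A cos θ + B sin θ = C:  0.1027·cos θ + -0.2457·sin θ = 0.1027
  √(A²+B²)=0.2663;  θ3 = -1.1747+1.1747 ≈ 0.0000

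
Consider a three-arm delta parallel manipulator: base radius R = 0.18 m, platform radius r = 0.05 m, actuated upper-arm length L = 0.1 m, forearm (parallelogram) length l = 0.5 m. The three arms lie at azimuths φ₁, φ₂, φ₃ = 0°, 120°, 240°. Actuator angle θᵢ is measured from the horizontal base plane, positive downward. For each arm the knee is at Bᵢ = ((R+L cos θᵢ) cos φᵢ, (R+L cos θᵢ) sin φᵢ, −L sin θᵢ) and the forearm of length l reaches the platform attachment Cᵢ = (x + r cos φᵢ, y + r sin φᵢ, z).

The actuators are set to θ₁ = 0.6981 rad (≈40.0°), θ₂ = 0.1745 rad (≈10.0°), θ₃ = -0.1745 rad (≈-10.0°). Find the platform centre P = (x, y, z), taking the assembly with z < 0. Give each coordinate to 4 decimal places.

φ1=0.0°: virtual centre (0.2066, 0.0000, -0.0643), radius l
φ2=120.0°: virtual centre (-0.1142, 0.1979, -0.0174), radius l
arm 3 at φ=240.0°: (R−r)+L cos θ3 = 0.2285;  O3 = (-0.1142, -0.1979, 0.0174)
eliminate P² terms by subtracting sphere 1 from 2 and 3
linear system: -0.6417x+0.3957y = 0.0057−0.0938z; -0.6417x+-0.3957y = 0.0057−0.1633z
Cramer: x(z) = -0.0089+0.2003z;  y(z) = 0.0000+0.0877z
quadratic in z: (1.0478)z²+(0.0422)z+(-0.1994)=0, √Δ=0.9153 → z ∈ {-0.4569, 0.4166}; z = -0.4569 (taking z<0)
x = -0.1004, y = -0.0401

(-0.1004, -0.0401, -0.4569)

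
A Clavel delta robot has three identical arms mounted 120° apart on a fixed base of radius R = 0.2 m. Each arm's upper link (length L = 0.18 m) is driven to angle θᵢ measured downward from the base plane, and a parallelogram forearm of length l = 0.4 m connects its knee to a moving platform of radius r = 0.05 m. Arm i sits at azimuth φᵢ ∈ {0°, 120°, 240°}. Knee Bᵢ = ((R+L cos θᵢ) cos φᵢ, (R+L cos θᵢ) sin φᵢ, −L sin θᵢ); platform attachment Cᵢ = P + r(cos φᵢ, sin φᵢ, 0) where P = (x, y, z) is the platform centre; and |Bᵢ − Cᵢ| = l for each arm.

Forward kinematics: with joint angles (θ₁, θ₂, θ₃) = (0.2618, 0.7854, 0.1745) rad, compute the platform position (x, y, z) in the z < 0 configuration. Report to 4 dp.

S1 = (0.3239·cos0.0°, 0.3239·sin0.0°, -0.0466) = (0.3239, 0.0000, -0.0466)
arm 2 at φ=120.0°: (R−r)+L cos θ2 = 0.2773;  S2 = (-0.1386, 0.2401, -0.1273)
S3 = (0.3273·cos240.0°, 0.3273·sin240.0°, -0.0313) = (-0.1636, -0.2834, -0.0313)
subtract pairs → two planes through P
[-0.9250 0.4803 -0.1614]·P = -0.0140;  [-0.9750 -0.5668 0.0307]·P = 0.0010
det = 0.9926;  x = 0.0075+-0.0773z,  y = -0.0147+0.1871z
quadratic in z: (1.0410)z²+(0.1366)z+(-0.0575)=0, √Δ=0.5081 → z ∈ {-0.3097, 0.1784}; z = -0.3097 (taking z<0)
x = 0.0314, y = -0.0726

(0.0314, -0.0726, -0.3097)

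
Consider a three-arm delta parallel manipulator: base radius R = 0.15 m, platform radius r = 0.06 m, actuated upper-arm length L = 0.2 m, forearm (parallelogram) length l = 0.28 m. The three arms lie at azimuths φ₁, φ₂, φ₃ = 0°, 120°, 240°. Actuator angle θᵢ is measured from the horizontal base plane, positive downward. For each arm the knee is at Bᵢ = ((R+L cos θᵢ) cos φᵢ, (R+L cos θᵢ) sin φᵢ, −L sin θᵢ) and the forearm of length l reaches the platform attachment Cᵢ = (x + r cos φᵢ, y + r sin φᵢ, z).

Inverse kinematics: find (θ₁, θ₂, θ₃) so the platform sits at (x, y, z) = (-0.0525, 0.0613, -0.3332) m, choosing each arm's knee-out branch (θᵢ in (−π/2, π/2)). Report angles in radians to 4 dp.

φ1=0.0° → target in arm frame (-0.0525, 0.0613)
  e−x'=0.1425;  (l²−L²−(e−x')²−y'²−z²)/2L = -0.2417
  γ=atan2(-0.3332,0.1425)=-1.1667;  ψ=arccos(-0.6670)=2.3010;  θ1=γ+ψ≈1.1343
rotate P by −φ2: (0.0793, 0.0148, -0.3332)
  A=0.0107, B=-0.3332, C=(l²−L²−A²−y'²−z²)/(2L)=-0.1824
  γ=atan2(-0.3332,0.0107)=-1.5388;  ψ=arccos(-0.5471)=2.1497;  θ2=γ+ψ≈0.6109
rotate P by −φ3: (-0.0268, -0.0761, -0.3332)
  e−x'=0.1168;  (l²−L²−(e−x')²−y'²−z²)/2L = -0.2302
  γ=atan2(-0.3332,0.1168)=-1.2335;  ψ=arccos(-0.6519)=2.2808;  θ3=γ+ψ≈1.0473

θ₁ = 1.1343, θ₂ = 0.6109, θ₃ = 1.0473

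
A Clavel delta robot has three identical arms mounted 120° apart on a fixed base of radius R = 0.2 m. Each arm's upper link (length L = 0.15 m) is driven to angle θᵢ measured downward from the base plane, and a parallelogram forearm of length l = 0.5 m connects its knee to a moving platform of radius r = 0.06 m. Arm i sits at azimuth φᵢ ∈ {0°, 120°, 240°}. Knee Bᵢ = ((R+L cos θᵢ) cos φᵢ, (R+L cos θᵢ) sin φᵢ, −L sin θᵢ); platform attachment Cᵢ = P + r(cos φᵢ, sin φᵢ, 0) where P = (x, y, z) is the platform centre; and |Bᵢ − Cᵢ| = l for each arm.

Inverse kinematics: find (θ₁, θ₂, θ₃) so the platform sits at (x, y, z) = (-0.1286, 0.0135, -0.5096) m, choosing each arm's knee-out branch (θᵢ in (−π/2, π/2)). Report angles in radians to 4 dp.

φ1=0.0° → target in arm frame (-0.1286, 0.0135)
  e−x'=0.2686;  (l²−L²−(e−x')²−y'²−z²)/2L = -0.3484
  θ1 = atan2(B,A) + arccos(C/0.5761) = 1.1346
arm 2 (φ=120.0°): x'=0.0760, y'=0.1046
  A=0.0640, B=-0.5096, C=(l²−L²−A²−y'²−z²)/(2L)=-0.1574
  √(A²+B²)=0.5136;  θ2 = -1.4458+1.8824 ≈ 0.4365
rotate P by −φ3: (0.0526, -0.1181, -0.5096)
  A=0.0874, B=-0.5096, C=(l²−L²−A²−y'²−z²)/(2L)=-0.1793
  θ3 = atan2(B,A) + arccos(C/0.5170) = 0.5239

θ₁ = 1.1346, θ₂ = 0.4365, θ₃ = 0.5239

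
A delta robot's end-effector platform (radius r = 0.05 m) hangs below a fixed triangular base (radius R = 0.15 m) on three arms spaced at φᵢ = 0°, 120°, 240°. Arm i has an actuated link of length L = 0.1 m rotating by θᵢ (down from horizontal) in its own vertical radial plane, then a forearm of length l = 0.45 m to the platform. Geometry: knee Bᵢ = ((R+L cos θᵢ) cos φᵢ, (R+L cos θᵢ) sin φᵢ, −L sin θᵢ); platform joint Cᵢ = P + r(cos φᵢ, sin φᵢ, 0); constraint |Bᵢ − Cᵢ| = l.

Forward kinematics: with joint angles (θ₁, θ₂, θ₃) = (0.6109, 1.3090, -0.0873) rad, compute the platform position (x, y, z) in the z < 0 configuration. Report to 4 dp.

arm 1 at φ=0.0°: e+L cos θ1 = 0.1819;  centre 1 = (0.1819, 0.0000, -0.0574)
arm 2 at φ=120.0°: e+L cos θ2 = 0.1259;  centre 2 = (-0.0629, 0.1090, -0.0966)
φ3=240.0°: virtual centre (-0.0998, -0.1729, 0.0087), radius l
eliminate P² terms by subtracting sphere 1 from 2 and 3
linear system: -0.4897x+0.2180y = -0.0112−-0.0785z; -0.5634x+-0.3458y = 0.0035−0.1322z
det = 0.2922;  x = 0.0106+0.0058z,  y = -0.0275+0.3728z
sphere 1 gives Az²+Bz+C=0 with A=1.1390, B=0.0922, C=-0.1691;  B²−4AC=0.7790;  roots -0.4279, 0.3470;  negative root z = -0.4279
x = 0.0081, y = -0.1871

(0.0081, -0.1871, -0.4279)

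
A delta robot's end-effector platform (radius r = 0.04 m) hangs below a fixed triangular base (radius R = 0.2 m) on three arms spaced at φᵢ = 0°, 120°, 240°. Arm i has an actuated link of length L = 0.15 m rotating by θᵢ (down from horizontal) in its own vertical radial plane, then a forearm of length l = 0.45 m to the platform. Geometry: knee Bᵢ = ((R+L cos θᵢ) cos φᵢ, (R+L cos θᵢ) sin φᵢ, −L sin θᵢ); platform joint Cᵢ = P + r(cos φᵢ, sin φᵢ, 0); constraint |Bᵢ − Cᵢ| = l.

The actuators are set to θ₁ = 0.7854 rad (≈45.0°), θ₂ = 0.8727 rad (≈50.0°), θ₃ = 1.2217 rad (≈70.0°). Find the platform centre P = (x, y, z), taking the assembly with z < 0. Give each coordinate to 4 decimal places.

(0.0443, 0.0521, -0.4942)

φ1=0.0°: virtual centre (0.2661, 0.0000, -0.1061), radius l
O2 = (0.2564·cos120.0°, 0.2564·sin120.0°, -0.1149) = (-0.1282, 0.2221, -0.1149)
arm 3 at φ=240.0°: (R−r)+L cos θ3 = 0.2113;  O3 = (-0.1057, -0.1830, -0.1410)
eliminate P² terms by subtracting sphere 1 from 2 and 3
linear system: -0.7885x+0.4441y = -0.0031−-0.0177z; -0.7434x+-0.3660y = -0.0175−-0.0698z
Cramer: x(z) = 0.0144-0.0605z;  y(z) = 0.0186-0.0677z
sphere 1 gives Az²+Bz+C=0 with A=1.0082, B=0.2401, C=-0.1276;  B²−4AC=0.5721;  roots -0.4942, 0.2560;  negative root z = -0.4942
x = 0.0443, y = 0.0521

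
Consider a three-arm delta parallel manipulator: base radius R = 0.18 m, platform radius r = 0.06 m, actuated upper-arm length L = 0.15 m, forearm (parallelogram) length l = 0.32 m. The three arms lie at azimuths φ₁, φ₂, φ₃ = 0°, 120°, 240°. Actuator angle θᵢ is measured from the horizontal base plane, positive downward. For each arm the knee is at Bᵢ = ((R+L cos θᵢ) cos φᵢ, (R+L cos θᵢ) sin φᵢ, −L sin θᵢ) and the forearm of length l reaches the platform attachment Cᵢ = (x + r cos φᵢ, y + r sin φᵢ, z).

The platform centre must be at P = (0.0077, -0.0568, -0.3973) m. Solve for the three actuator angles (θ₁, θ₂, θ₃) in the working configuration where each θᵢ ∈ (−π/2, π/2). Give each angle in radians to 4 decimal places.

rotate P by −φ1: (0.0077, -0.0568, -0.3973)
  A cos θ + B sin θ = C:  0.1123·cos θ + -0.3973·sin θ = -0.3126
  √(A²+B²)=0.4129;  θ1 = -1.2953+2.4298 ≈ 1.1345
arm 2 (φ=120.0°): x'=-0.0530, y'=0.0217
  A=0.1730, B=-0.3973, C=(l²−L²−A²−y'²−z²)/(2L)=-0.3612
  θ2 = atan2(B,A) + arccos(C/0.4333) = 1.3962
rotate P by −φ3: (0.0453, 0.0351, -0.3973)
  e−x'=0.0747;  (l²−L²−(e−x')²−y'²−z²)/2L = -0.2825
  γ=atan2(-0.3973,0.0747)=-1.3850;  ψ=arccos(-0.6988)=2.3446;  θ3=γ+ψ≈0.9595

θ₁ = 1.1345, θ₂ = 1.3962, θ₃ = 0.9595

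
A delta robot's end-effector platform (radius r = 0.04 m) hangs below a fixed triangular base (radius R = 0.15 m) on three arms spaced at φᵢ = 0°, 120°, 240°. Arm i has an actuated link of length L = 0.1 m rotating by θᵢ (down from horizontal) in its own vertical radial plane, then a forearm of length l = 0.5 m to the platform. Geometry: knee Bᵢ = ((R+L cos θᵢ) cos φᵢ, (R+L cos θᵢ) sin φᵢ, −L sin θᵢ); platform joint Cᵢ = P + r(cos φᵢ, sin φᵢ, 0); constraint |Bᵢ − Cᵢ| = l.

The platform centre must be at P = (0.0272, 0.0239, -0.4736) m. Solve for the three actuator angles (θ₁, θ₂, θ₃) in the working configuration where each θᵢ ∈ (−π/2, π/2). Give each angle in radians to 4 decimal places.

φ1=0.0° → target in arm frame (0.0272, 0.0239)
  A=0.0828, B=-0.4736, C=(l²−L²−A²−y'²−z²)/(2L)=0.0414
  γ=atan2(-0.4736,0.0828)=-1.3977;  ψ=arccos(0.0861)=1.4846;  θ1=γ+ψ≈0.0869
rotate P by −φ2: (0.0071, -0.0355, -0.4736)
  A=0.1029, B=-0.4736, C=(l²−L²−A²−y'²−z²)/(2L)=0.0193
  θ2 = atan2(B,A) + arccos(C/0.4847) = 0.1742
φ3=240.0° → target in arm frame (-0.0343, 0.0116)
  A=0.1443, B=-0.4736, C=(l²−L²−A²−y'²−z²)/(2L)=-0.0263
  √(A²+B²)=0.4951;  θ3 = -1.2750+1.6239 ≈ 0.3488

θ₁ = 0.0869, θ₂ = 0.1742, θ₃ = 0.3488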